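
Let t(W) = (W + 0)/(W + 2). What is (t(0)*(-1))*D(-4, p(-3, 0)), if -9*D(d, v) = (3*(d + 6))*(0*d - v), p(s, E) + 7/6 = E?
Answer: 0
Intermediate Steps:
p(s, E) = -7/6 + E
D(d, v) = v*(18 + 3*d)/9 (D(d, v) = -3*(d + 6)*(0*d - v)/9 = -3*(6 + d)*(0 - v)/9 = -(18 + 3*d)*(-v)/9 = -(-1)*v*(18 + 3*d)/9 = v*(18 + 3*d)/9)
t(W) = W/(2 + W)
(t(0)*(-1))*D(-4, p(-3, 0)) = ((0/(2 + 0))*(-1))*((-7/6 + 0)*(6 - 4)/3) = ((0/2)*(-1))*((⅓)*(-7/6)*2) = ((0*(½))*(-1))*(-7/9) = (0*(-1))*(-7/9) = 0*(-7/9) = 0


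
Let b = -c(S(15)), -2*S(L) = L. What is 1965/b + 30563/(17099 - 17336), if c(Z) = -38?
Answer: -695689/9006 ≈ -77.247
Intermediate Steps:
S(L) = -L/2
b = 38 (b = -1*(-38) = 38)
1965/b + 30563/(17099 - 17336) = 1965/38 + 30563/(17099 - 17336) = 1965*(1/38) + 30563/(-237) = 1965/38 + 30563*(-1/237) = 1965/38 - 30563/237 = -695689/9006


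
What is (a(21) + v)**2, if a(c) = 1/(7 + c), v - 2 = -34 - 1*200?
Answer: 42185025/784 ≈ 53807.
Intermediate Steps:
v = -232 (v = 2 + (-34 - 1*200) = 2 + (-34 - 200) = 2 - 234 = -232)
(a(21) + v)**2 = (1/(7 + 21) - 232)**2 = (1/28 - 232)**2 = (-6495/28)**2 = 42185025/784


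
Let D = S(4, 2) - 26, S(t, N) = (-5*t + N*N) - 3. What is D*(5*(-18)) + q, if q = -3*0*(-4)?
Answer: 4050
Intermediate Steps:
S(t, N) = -3 + N² - 5*t (S(t, N) = (-5*t + N²) - 3 = (N² - 5*t) - 3 = -3 + N² - 5*t)
q = 0 (q = 0*(-4) = 0)
D = -45 (D = (-3 + 2² - 5*4) - 26 = (-3 + 4 - 20) - 26 = -19 - 26 = -45)
D*(5*(-18)) + q = -225*(-18) + 0 = -45*(-90) + 0 = 4050 + 0 = 4050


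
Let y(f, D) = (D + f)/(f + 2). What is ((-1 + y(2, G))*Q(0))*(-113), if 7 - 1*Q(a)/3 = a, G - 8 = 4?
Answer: -11865/2 ≈ -5932.5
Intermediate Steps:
G = 12 (G = 8 + 4 = 12)
Q(a) = 21 - 3*a
y(f, D) = (D + f)/(2 + f)
((-1 + y(2, G))*Q(0))*(-113) = ((-1 + (12 + 2)/(2 + 2))*(21 - 3*0))*(-113) = ((-1 + 14/4)*(21 + 0))*(-113) = ((-1 + (1/4)*14)*21)*(-113) = ((-1 + 7/2)*21)*(-113) = ((5/2)*21)*(-113) = (105/2)*(-113) = -11865/2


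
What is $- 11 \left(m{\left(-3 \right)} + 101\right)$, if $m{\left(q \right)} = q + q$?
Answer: $-1045$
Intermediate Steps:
$m{\left(q \right)} = 2 q$
$- 11 \left(m{\left(-3 \right)} + 101\right) = - 11 \left(2 \left(-3\right) + 101\right) = - 11 \left(-6 + 101\right) = \left(-11\right) 95 = -1045$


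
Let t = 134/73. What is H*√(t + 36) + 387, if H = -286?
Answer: 387 - 286*√201626/73 ≈ -1372.2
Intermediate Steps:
t = 134/73 (t = 134*(1/73) = 134/73 ≈ 1.8356)
H*√(t + 36) + 387 = -286*√(134/73 + 36) + 387 = -286*√201626/73 + 387 = 387 - 286*√201626/73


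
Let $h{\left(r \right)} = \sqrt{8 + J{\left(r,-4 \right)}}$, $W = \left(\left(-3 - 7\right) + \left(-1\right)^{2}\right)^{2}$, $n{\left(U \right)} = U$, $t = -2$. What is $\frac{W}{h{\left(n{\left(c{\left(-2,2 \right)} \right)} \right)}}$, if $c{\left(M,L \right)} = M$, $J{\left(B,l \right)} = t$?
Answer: $\frac{27 \sqrt{6}}{2} \approx 33.068$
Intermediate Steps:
$J{\left(B,l \right)} = -2$
$W = 81$ ($W = \left(\left(-3 - 7\right) + 1\right)^{2} = \left(-10 + 1\right)^{2} = \left(-9\right)^{2} = 81$)
$h{\left(r \right)} = \sqrt{6}$ ($h{\left(r \right)} = \sqrt{8 - 2} = \sqrt{6}$)
$\frac{W}{h{\left(n{\left(c{\left(-2,2 \right)} \right)} \right)}} = \frac{81}{\sqrt{6}} = 81 \frac{\sqrt{6}}{6} = \frac{27 \sqrt{6}}{2}$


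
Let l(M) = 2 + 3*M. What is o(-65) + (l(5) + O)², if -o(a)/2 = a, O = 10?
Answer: 859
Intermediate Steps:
o(a) = -2*a
o(-65) + (l(5) + O)² = -2*(-65) + ((2 + 3*5) + 10)² = 130 + ((2 + 15) + 10)² = 130 + (17 + 10)² = 130 + 27² = 130 + 729 = 859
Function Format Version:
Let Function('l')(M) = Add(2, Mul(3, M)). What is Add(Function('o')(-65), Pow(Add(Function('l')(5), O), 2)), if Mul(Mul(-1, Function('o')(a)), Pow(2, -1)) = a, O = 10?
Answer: 859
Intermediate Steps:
Function('o')(a) = Mul(-2, a)
Add(Function('o')(-65), Pow(Add(Function('l')(5), O), 2)) = Add(Mul(-2, -65), Pow(Add(Add(2, Mul(3, 5)), 10), 2)) = Add(130, Pow(Add(Add(2, 15), 10), 2)) = Add(130, Pow(Add(17, 10), 2)) = Add(130, Pow(27, 2)) = Add(130, 729) = 859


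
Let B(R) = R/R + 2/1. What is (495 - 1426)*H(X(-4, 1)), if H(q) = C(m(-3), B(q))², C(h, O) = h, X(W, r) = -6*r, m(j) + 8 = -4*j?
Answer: -14896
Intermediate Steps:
m(j) = -8 - 4*j
B(R) = 3 (B(R) = 1 + 2*1 = 1 + 2 = 3)
H(q) = 16 (H(q) = (-8 - 4*(-3))² = (-8 + 12)² = 4² = 16)
(495 - 1426)*H(X(-4, 1)) = (495 - 1426)*16 = -931*16 = -14896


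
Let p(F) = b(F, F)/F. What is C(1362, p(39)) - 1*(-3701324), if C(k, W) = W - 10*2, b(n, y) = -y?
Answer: 3701303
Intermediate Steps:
p(F) = -1 (p(F) = (-F)/F = -1)
C(k, W) = -20 + W (C(k, W) = W - 20 = -20 + W)
C(1362, p(39)) - 1*(-3701324) = (-20 - 1) - 1*(-3701324) = -21 + 3701324 = 3701303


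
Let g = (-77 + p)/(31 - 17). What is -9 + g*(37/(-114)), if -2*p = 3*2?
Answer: -2851/399 ≈ -7.1454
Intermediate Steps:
p = -3 (p = -3*2/2 = -½*6 = -3)
g = -40/7 (g = (-77 - 3)/(31 - 17) = -80/14 = -80*1/14 = -40/7 ≈ -5.7143)
-9 + g*(37/(-114)) = -9 - 1480/(7*(-114)) = -9 - 1480*(-1)/(7*114) = -9 - 40/7*(-37/114) = -9 + 740/399 = -2851/399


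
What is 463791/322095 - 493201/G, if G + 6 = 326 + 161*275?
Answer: -1842330886/191517687 ≈ -9.6196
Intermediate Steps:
G = 44595 (G = -6 + (326 + 161*275) = -6 + (326 + 44275) = -6 + 44601 = 44595)
463791/322095 - 493201/G = 463791/322095 - 493201/44595 = 463791*(1/322095) - 493201*1/44595 = 154597/107365 - 493201/44595 = -1842330886/191517687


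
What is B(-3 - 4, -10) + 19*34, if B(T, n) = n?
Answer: 636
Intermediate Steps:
B(-3 - 4, -10) + 19*34 = -10 + 19*34 = -10 + 646 = 636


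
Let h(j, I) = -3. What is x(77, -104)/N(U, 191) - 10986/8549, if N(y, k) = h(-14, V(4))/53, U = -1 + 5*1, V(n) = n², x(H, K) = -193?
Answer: 87414763/25647 ≈ 3408.4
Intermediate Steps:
U = 4 (U = -1 + 5 = 4)
N(y, k) = -3/53
x(77, -104)/N(U, 191) - 10986/8549 = -193/(-3/53) - 10986/8549 = -193*(-53/3) - 10986*1/8549 = 10229/3 - 10986/8549 = 87414763/25647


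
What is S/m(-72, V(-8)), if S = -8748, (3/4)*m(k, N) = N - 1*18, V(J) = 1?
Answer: 6561/17 ≈ 385.94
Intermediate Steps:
m(k, N) = -24 + 4*N/3 (m(k, N) = 4*(N - 1*18)/3 = 4*(N - 18)/3 = 4*(-18 + N)/3 = -24 + 4*N/3)
S/m(-72, V(-8)) = -8748/(-24 + (4/3)*1) = -8748/(-24 + 4/3) = -8748/(-68/3) = -8748*(-3/68) = 6561/17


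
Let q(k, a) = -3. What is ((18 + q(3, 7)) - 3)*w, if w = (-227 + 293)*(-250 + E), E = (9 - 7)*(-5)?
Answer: -205920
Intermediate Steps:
E = -10 (E = 2*(-5) = -10)
w = -17160 (w = (-227 + 293)*(-250 - 10) = 66*(-260) = -17160)
((18 + q(3, 7)) - 3)*w = ((18 - 3) - 3)*(-17160) = (15 - 3)*(-17160) = 12*(-17160) = -205920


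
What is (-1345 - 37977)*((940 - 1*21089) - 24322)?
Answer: 1748688662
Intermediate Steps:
(-1345 - 37977)*((940 - 1*21089) - 24322) = -39322*((940 - 21089) - 24322) = -39322*(-20149 - 24322) = -39322*(-44471) = 1748688662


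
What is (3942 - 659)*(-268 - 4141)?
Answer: -14474747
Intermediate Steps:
(3942 - 659)*(-268 - 4141) = 3283*(-4409) = -14474747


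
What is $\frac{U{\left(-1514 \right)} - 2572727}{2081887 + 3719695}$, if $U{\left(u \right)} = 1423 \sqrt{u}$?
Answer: $- \frac{2572727}{5801582} + \frac{1423 i \sqrt{1514}}{5801582} \approx -0.44345 + 0.0095438 i$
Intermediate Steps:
$\frac{U{\left(-1514 \right)} - 2572727}{2081887 + 3719695} = \frac{1423 \sqrt{-1514} - 2572727}{2081887 + 3719695} = \frac{1423 i \sqrt{1514} - 2572727}{5801582} = \left(1423 i \sqrt{1514} - 2572727\right) \frac{1}{5801582} = \left(-2572727 + 1423 i \sqrt{1514}\right) \frac{1}{5801582} = - \frac{2572727}{5801582} + \frac{1423 i \sqrt{1514}}{5801582}$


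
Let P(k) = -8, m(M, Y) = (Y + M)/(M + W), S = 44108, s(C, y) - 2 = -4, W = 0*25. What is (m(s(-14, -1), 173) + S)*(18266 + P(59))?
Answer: 803762805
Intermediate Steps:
W = 0
s(C, y) = -2 (s(C, y) = 2 - 4 = -2)
m(M, Y) = (M + Y)/M (m(M, Y) = (Y + M)/(M + 0) = (M + Y)/M)
(m(s(-14, -1), 173) + S)*(18266 + P(59)) = ((-2 + 173)/(-2) + 44108)*(18266 - 8) = (-½*171 + 44108)*18258 = (-171/2 + 44108)*18258 = (88045/2)*18258 = 803762805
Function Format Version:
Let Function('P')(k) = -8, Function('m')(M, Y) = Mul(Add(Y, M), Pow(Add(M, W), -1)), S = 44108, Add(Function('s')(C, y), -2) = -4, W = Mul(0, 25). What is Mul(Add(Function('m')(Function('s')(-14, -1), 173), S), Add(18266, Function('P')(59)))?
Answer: 803762805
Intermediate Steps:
W = 0
Function('s')(C, y) = -2 (Function('s')(C, y) = Add(2, -4) = -2)
Function('m')(M, Y) = Mul(Pow(M, -1), Add(M, Y)) (Function('m')(M, Y) = Mul(Add(Y, M), Pow(Add(M, 0), -1)) = Mul(Add(M, Y), Pow(M, -1)) = Mul(Pow(M, -1), Add(M, Y)))
Mul(Add(Function('m')(Function('s')(-14, -1), 173), S), Add(18266, Function('P')(59))) = Mul(Add(Mul(Pow(-2, -1), Add(-2, 173)), 44108), Add(18266, -8)) = Mul(Add(Mul(Rational(-1, 2), 171), 44108), 18258) = Mul(Add(Rational(-171, 2), 44108), 18258) = Mul(Rational(88045, 2), 18258) = 803762805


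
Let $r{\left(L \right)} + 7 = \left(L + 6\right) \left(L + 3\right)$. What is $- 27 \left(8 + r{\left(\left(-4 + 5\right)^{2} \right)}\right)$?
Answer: $-783$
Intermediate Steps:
$r{\left(L \right)} = -7 + \left(3 + L\right) \left(6 + L\right)$ ($r{\left(L \right)} = -7 + \left(L + 6\right) \left(L + 3\right) = -7 + \left(6 + L\right) \left(3 + L\right) = -7 + \left(3 + L\right) \left(6 + L\right)$)
$- 27 \left(8 + r{\left(\left(-4 + 5\right)^{2} \right)}\right) = - 27 \left(8 + \left(11 + \left(\left(-4 + 5\right)^{2}\right)^{2} + 9 \left(-4 + 5\right)^{2}\right)\right) = - 27 \left(8 + \left(11 + \left(1^{2}\right)^{2} + 9 \cdot 1^{2}\right)\right) = - 27 \left(8 + \left(11 + 1^{2} + 9 \cdot 1\right)\right) = - 27 \left(8 + \left(11 + 1 + 9\right)\right) = - 27 \left(8 + 21\right) = \left(-27\right) 29 = -783$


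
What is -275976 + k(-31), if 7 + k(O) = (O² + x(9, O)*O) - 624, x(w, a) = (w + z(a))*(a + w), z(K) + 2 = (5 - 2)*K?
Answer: -334298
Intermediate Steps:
z(K) = -2 + 3*K (z(K) = -2 + (5 - 2)*K = -2 + 3*K)
x(w, a) = (a + w)*(-2 + w + 3*a) (x(w, a) = (w + (-2 + 3*a))*(a + w) = (-2 + w + 3*a)*(a + w) = (a + w)*(-2 + w + 3*a))
k(O) = -631 + O² + O*(63 + 36*O + O*(-2 + 3*O)) (k(O) = -7 + ((O² + (9² + O*9 + O*(-2 + 3*O) + 9*(-2 + 3*O))*O) - 624) = -7 + ((O² + (81 + 9*O + O*(-2 + 3*O) + (-18 + 27*O))*O) - 624) = -7 + ((O² + (63 + 36*O + O*(-2 + 3*O))*O) - 624) = -7 + ((O² + O*(63 + 36*O + O*(-2 + 3*O))) - 624) = -7 + (-624 + O² + O*(63 + 36*O + O*(-2 + 3*O))) = -631 + O² + O*(63 + 36*O + O*(-2 + 3*O)))
-275976 + k(-31) = -275976 + (-631 + 3*(-31)³ + 35*(-31)² + 63*(-31)) = -275976 + (-631 + 3*(-29791) + 35*961 - 1953) = -275976 + (-631 - 89373 + 33635 - 1953) = -275976 - 58322 = -334298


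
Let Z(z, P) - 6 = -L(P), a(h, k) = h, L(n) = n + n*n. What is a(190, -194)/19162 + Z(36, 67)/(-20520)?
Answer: 4554295/19660212 ≈ 0.23165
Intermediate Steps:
L(n) = n + n²
Z(z, P) = 6 - P*(1 + P)
a(190, -194)/19162 + Z(36, 67)/(-20520) = 190/19162 + (6 - 1*67*(1 + 67))/(-20520) = 190*(1/19162) + (6 - 1*67*68)*(-1/20520) = 95/9581 + (6 - 4556)*(-1/20520) = 95/9581 - 4550*(-1/20520) = 95/9581 + 455/2052 = 4554295/19660212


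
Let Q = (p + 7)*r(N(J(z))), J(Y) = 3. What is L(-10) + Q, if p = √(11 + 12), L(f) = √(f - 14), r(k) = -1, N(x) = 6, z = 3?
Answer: -7 - √23 + 2*I*√6 ≈ -11.796 + 4.899*I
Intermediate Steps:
L(f) = √(-14 + f)
p = √23 ≈ 4.7958
Q = -7 - √23 (Q = (√23 + 7)*(-1) = (7 + √23)*(-1) = -7 - √23 ≈ -11.796)
L(-10) + Q = √(-14 - 10) + (-7 - √23) = √(-24) + (-7 - √23) = 2*I*√6 + (-7 - √23) = -7 - √23 + 2*I*√6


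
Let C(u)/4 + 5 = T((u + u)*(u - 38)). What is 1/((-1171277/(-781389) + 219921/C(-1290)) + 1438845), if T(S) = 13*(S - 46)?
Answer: 6629232388212/9538447820806246145 ≈ 6.9500e-7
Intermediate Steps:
T(S) = -598 + 13*S (T(S) = 13*(-46 + S) = -598 + 13*S)
C(u) = -2412 + 104*u*(-38 + u) (C(u) = -20 + 4*(-598 + 13*((u + u)*(u - 38))) = -20 + 4*(-598 + 13*((2*u)*(-38 + u))) = -20 + 4*(-598 + 13*(2*u*(-38 + u))) = -20 + 4*(-598 + 26*u*(-38 + u)) = -20 + (-2392 + 104*u*(-38 + u)) = -2412 + 104*u*(-38 + u))
1/((-1171277/(-781389) + 219921/C(-1290)) + 1438845) = 1/((-1171277/(-781389) + 219921/(-2412 + 104*(-1290)*(-38 - 1290))) + 1438845) = 1/((-1171277*(-1/781389) + 219921/(-2412 + 104*(-1290)*(-1328))) + 1438845) = 1/((1171277/781389 + 219921/(-2412 + 178164480)) + 1438845) = 1/((1171277/781389 + 219921/178162068) + 1438845) = 1/((1171277/781389 + 219921*(1/178162068)) + 1438845) = 1/((1171277/781389 + 73307/59387356) + 1438845) = 1/(9945189351005/6629232388212 + 1438845) = 1/(9538447820806246145/6629232388212) = 6629232388212/9538447820806246145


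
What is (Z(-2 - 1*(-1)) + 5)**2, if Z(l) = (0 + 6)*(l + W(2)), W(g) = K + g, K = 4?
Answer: 1225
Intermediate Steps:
W(g) = 4 + g
Z(l) = 36 + 6*l (Z(l) = (0 + 6)*(l + (4 + 2)) = 6*(l + 6) = 6*(6 + l) = 36 + 6*l)
(Z(-2 - 1*(-1)) + 5)**2 = ((36 + 6*(-2 - 1*(-1))) + 5)**2 = ((36 + 6*(-2 + 1)) + 5)**2 = ((36 + 6*(-1)) + 5)**2 = ((36 - 6) + 5)**2 = (30 + 5)**2 = 35**2 = 1225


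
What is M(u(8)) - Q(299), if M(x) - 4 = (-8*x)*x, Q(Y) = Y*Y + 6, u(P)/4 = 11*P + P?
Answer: -1269051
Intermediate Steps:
u(P) = 48*P (u(P) = 4*(11*P + P) = 4*(12*P) = 48*P)
Q(Y) = 6 + Y² (Q(Y) = Y² + 6 = 6 + Y²)
M(x) = 4 - 8*x² (M(x) = 4 + (-8*x)*x = 4 - 8*x²)
M(u(8)) - Q(299) = (4 - 8*(48*8)²) - (6 + 299²) = (4 - 8*384²) - (6 + 89401) = (4 - 8*147456) - 1*89407 = (4 - 1179648) - 89407 = -1179644 - 89407 = -1269051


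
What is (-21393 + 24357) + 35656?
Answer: 38620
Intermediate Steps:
(-21393 + 24357) + 35656 = 2964 + 35656 = 38620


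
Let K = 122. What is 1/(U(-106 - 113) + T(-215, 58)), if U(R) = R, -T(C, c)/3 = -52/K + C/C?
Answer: -61/13464 ≈ -0.0045306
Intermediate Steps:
T(C, c) = -105/61 (T(C, c) = -3*(-52/122 + C/C) = -3*(-52*1/122 + 1) = -3*(-26/61 + 1) = -3*35/61 = -105/61)
1/(U(-106 - 113) + T(-215, 58)) = 1/((-106 - 113) - 105/61) = 1/(-219 - 105/61) = 1/(-13464/61) = -61/13464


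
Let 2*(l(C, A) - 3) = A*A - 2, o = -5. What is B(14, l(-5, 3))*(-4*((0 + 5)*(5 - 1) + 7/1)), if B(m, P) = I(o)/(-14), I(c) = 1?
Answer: 54/7 ≈ 7.7143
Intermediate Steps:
l(C, A) = 2 + A**2/2 (l(C, A) = 3 + (A*A - 2)/2 = 3 + (A**2 - 2)/2 = 3 + (-2 + A**2)/2 = 3 + (-1 + A**2/2) = 2 + A**2/2)
B(m, P) = -1/14 (B(m, P) = 1/(-14) = 1*(-1/14) = -1/14)
B(14, l(-5, 3))*(-4*((0 + 5)*(5 - 1) + 7/1)) = -(-2)*((0 + 5)*(5 - 1) + 7/1)/7 = -(-2)*(5*4 + 7*1)/7 = -(-2)*(20 + 7)/7 = -(-2)*27/7 = -1/14*(-108) = 54/7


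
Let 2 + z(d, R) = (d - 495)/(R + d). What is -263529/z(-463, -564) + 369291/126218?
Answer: 17080292427315/69167464 ≈ 2.4694e+5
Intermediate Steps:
z(d, R) = -2 + (-495 + d)/(R + d) (z(d, R) = -2 + (d - 495)/(R + d) = -2 + (-495 + d)/(R + d))
-263529/z(-463, -564) + 369291/126218 = -263529*(-564 - 463)/(-495 - 1*(-463) - 2*(-564)) + 369291/126218 = -263529*(-1027/(-495 + 463 + 1128)) + 369291*(1/126218) = -263529/((-1/1027*1096)) + 369291/126218 = -263529/(-1096/1027) + 369291/126218 = -263529*(-1027/1096) + 369291/126218 = 270644283/1096 + 369291/126218 = 17080292427315/69167464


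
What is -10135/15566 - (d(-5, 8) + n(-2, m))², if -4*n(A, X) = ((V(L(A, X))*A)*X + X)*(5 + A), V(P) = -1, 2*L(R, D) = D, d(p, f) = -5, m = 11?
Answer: -110296143/124528 ≈ -885.71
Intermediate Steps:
L(R, D) = D/2
n(A, X) = -(5 + A)*(X - A*X)/4 (n(A, X) = -((-A)*X + X)*(5 + A)/4 = -(-A*X + X)*(5 + A)/4 = -(X - A*X)*(5 + A)/4 = -(5 + A)*(X - A*X)/4)
-10135/15566 - (d(-5, 8) + n(-2, m))² = -10135/15566 - (-5 + (¼)*11*(-5 + (-2)² + 4*(-2)))² = -10135*1/15566 - (-5 + (¼)*11*(-5 + 4 - 8))² = -10135/15566 - (-5 + (¼)*11*(-9))² = -10135/15566 - (-5 - 99/4)² = -10135/15566 - (-119/4)² = -10135/15566 - 1*14161/16 = -10135/15566 - 14161/16 = -110296143/124528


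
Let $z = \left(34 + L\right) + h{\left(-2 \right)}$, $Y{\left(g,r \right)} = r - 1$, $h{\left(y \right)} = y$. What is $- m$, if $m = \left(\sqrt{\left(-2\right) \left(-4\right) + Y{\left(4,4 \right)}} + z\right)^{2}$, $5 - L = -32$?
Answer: $- \left(69 + \sqrt{11}\right)^{2} \approx -5229.7$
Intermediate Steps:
$L = 37$ ($L = 5 - -32 = 5 + 32 = 37$)
$Y{\left(g,r \right)} = -1 + r$
$z = 69$ ($z = \left(34 + 37\right) - 2 = 71 - 2 = 69$)
$m = \left(69 + \sqrt{11}\right)^{2}$ ($m = \left(\sqrt{\left(-2\right) \left(-4\right) + \left(-1 + 4\right)} + 69\right)^{2} = \left(\sqrt{8 + 3} + 69\right)^{2} = \left(\sqrt{11} + 69\right)^{2} = \left(69 + \sqrt{11}\right)^{2} \approx 5229.7$)
$- m = - \left(69 + \sqrt{11}\right)^{2}$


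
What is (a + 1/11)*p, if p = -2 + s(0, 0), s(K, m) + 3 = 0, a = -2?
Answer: 105/11 ≈ 9.5455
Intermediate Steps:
s(K, m) = -3 (s(K, m) = -3 + 0 = -3)
p = -5 (p = -2 - 3 = -5)
(a + 1/11)*p = (-2 + 1/11)*(-5) = -21/11*(-5) = 105/11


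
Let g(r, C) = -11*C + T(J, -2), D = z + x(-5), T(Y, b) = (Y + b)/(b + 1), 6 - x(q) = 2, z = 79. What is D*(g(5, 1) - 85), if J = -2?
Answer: -7636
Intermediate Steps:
x(q) = 4 (x(q) = 6 - 1*2 = 6 - 2 = 4)
T(Y, b) = (Y + b)/(1 + b)
D = 83 (D = 79 + 4 = 83)
g(r, C) = 4 - 11*C (g(r, C) = -11*C + (-2 - 2)/(1 - 2) = -11*C - 4/(-1) = -11*C - 1*(-4) = -11*C + 4 = 4 - 11*C)
D*(g(5, 1) - 85) = 83*((4 - 11*1) - 85) = 83*((4 - 11) - 85) = 83*(-7 - 85) = 83*(-92) = -7636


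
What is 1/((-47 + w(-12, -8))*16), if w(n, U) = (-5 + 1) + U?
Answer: -1/944 ≈ -0.0010593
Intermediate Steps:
w(n, U) = -4 + U
1/((-47 + w(-12, -8))*16) = 1/((-47 + (-4 - 8))*16) = 1/((-47 - 12)*16) = 1/(-59*16) = 1/(-944) = -1/944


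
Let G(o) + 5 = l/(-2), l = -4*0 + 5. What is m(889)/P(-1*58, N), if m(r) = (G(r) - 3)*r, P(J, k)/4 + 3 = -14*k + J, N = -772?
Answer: -18669/85976 ≈ -0.21714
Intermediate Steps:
l = 5 (l = 0 + 5 = 5)
G(o) = -15/2 (G(o) = -5 + 5/(-2) = -5 + 5*(-½) = -5 - 5/2 = -15/2)
P(J, k) = -12 - 56*k + 4*J (P(J, k) = -12 + 4*(-14*k + J) = -12 + 4*(J - 14*k) = -12 + (-56*k + 4*J) = -12 - 56*k + 4*J)
m(r) = -21*r/2 (m(r) = (-15/2 - 3)*r = -21*r/2)
m(889)/P(-1*58, N) = (-21/2*889)/(-12 - 56*(-772) + 4*(-1*58)) = -18669/(2*(-12 + 43232 + 4*(-58))) = -18669/(2*(-12 + 43232 - 232)) = -18669/2/42988 = -18669/2*1/42988 = -18669/85976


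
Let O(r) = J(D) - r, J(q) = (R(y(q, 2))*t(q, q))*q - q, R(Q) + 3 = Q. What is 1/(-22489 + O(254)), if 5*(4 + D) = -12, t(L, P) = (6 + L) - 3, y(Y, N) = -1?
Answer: -25/570591 ≈ -4.3814e-5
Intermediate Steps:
R(Q) = -3 + Q
t(L, P) = 3 + L
D = -32/5 (D = -4 + (1/5)*(-12) = -4 - 12/5 = -32/5 ≈ -6.4000)
J(q) = -q + q*(-12 - 4*q) (J(q) = ((-3 - 1)*(3 + q))*q - q = (-4*(3 + q))*q - q = (-12 - 4*q)*q - q = q*(-12 - 4*q) - q = -q + q*(-12 - 4*q))
O(r) = -2016/25 - r (O(r) = -1*(-32/5)*(13 + 4*(-32/5)) - r = -1*(-32/5)*(13 - 128/5) - r = -1*(-32/5)*(-63/5) - r = -2016/25 - r)
1/(-22489 + O(254)) = 1/(-22489 + (-2016/25 - 1*254)) = 1/(-22489 + (-2016/25 - 254)) = 1/(-22489 - 8366/25) = 1/(-570591/25) = -25/570591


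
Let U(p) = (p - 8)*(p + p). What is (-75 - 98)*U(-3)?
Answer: -11418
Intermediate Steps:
U(p) = 2*p*(-8 + p) (U(p) = (-8 + p)*(2*p) = 2*p*(-8 + p))
(-75 - 98)*U(-3) = (-75 - 98)*(2*(-3)*(-8 - 3)) = -346*(-3)*(-11) = -173*66 = -11418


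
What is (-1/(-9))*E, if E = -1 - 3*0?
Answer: -⅑ ≈ -0.11111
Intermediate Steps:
E = -1 (E = -1 + 0 = -1)
(-1/(-9))*E = -1/(-9)*(-1) = -1*(-⅑)*(-1) = (⅑)*(-1) = -⅑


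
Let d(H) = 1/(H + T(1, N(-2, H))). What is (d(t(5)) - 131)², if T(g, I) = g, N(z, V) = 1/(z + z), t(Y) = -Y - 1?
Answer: 430336/25 ≈ 17213.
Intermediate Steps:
t(Y) = -1 - Y
N(z, V) = 1/(2*z)
d(H) = 1/(1 + H) (d(H) = 1/(H + 1) = 1/(1 + H))
(d(t(5)) - 131)² = (1/(1 + (-1 - 1*5)) - 131)² = (1/(1 + (-1 - 5)) - 131)² = (1/(1 - 6) - 131)² = (1/(-5) - 131)² = (-⅕ - 131)² = (-656/5)² = 430336/25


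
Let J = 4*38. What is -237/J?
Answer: -237/152 ≈ -1.5592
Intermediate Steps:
J = 152
-237/J = -237/152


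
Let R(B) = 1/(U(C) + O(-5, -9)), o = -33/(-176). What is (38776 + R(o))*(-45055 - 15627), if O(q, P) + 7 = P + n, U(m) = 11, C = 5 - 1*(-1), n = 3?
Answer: -2352974891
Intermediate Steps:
C = 6 (C = 5 + 1 = 6)
O(q, P) = -4 + P (O(q, P) = -7 + (P + 3) = -7 + (3 + P) = -4 + P)
o = 3/16 (o = -33*(-1/176) = 3/16 ≈ 0.18750)
R(B) = -½ (R(B) = 1/(11 + (-4 - 9)) = 1/(11 - 13) = 1/(-2) = -½)
(38776 + R(o))*(-45055 - 15627) = (38776 - ½)*(-45055 - 15627) = (77551/2)*(-60682) = -2352974891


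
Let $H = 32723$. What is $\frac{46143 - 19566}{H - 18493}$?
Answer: $\frac{26577}{14230} \approx 1.8677$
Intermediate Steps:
$\frac{46143 - 19566}{H - 18493} = \frac{46143 - 19566}{32723 - 18493} = \frac{26577}{14230}$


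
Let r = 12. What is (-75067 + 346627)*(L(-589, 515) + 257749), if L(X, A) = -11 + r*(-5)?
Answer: 69975037680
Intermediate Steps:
L(X, A) = -71 (L(X, A) = -11 + 12*(-5) = -11 - 60 = -71)
(-75067 + 346627)*(L(-589, 515) + 257749) = (-75067 + 346627)*(-71 + 257749) = 271560*257678 = 69975037680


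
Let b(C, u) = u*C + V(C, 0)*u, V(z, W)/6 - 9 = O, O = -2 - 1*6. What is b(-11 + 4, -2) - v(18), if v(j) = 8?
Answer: -6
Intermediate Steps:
O = -8 (O = -2 - 6 = -8)
V(z, W) = 6 (V(z, W) = 54 + 6*(-8) = 54 - 48 = 6)
b(C, u) = 6*u + C*u (b(C, u) = u*C + 6*u = C*u + 6*u = 6*u + C*u)
b(-11 + 4, -2) - v(18) = -2*(6 + (-11 + 4)) - 1*8 = -2*(6 - 7) - 8 = -2*(-1) - 8 = 2 - 8 = -6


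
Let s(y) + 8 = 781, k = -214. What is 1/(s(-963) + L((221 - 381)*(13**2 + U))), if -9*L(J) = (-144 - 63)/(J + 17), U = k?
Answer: 7217/5578764 ≈ 0.0012937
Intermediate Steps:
U = -214
L(J) = 23/(17 + J) (L(J) = -(-144 - 63)/(9*(J + 17)) = -(-23)/(17 + J) = 23/(17 + J))
s(y) = 773 (s(y) = -8 + 781 = 773)
1/(s(-963) + L((221 - 381)*(13**2 + U))) = 1/(773 + 23/(17 + (221 - 381)*(13**2 - 214))) = 1/(773 + 23/(17 - 160*(169 - 214))) = 1/(773 + 23/(17 - 160*(-45))) = 1/(773 + 23/(17 + 7200)) = 1/(773 + 23/7217) = 1/(5578764/7217) = 7217/5578764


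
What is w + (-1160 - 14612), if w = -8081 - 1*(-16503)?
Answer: -7350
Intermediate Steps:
w = 8422 (w = -8081 + 16503 = 8422)
w + (-1160 - 14612) = 8422 + (-1160 - 14612) = 8422 - 15772 = -7350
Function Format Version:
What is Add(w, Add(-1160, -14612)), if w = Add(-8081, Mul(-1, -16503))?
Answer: -7350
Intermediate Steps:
w = 8422 (w = Add(-8081, 16503) = 8422)
Add(w, Add(-1160, -14612)) = Add(8422, Add(-1160, -14612)) = Add(8422, -15772) = -7350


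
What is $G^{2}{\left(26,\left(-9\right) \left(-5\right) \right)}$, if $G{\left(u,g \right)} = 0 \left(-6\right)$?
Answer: $0$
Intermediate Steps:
$G{\left(u,g \right)} = 0$
$G^{2}{\left(26,\left(-9\right) \left(-5\right) \right)} = 0^{2} = 0$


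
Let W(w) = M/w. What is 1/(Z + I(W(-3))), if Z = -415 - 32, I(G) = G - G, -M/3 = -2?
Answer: -1/447 ≈ -0.0022371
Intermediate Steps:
M = 6 (M = -3*(-2) = 6)
W(w) = 6/w
I(G) = 0
Z = -447
1/(Z + I(W(-3))) = 1/(-447 + 0) = 1/(-447) = -1/447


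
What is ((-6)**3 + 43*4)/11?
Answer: -4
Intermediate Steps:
((-6)**3 + 43*4)/11 = (-216 + 172)*(1/11) = -44*1/11 = -4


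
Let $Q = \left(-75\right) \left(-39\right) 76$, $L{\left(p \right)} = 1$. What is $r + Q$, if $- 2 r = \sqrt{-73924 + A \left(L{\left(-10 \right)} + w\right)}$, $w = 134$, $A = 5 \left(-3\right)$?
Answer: $222300 - \frac{i \sqrt{75949}}{2} \approx 2.223 \cdot 10^{5} - 137.79 i$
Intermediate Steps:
$A = -15$
$r = - \frac{i \sqrt{75949}}{2}$ ($r = - \frac{\sqrt{-73924 - 15 \left(1 + 134\right)}}{2} = - \frac{\sqrt{-73924 - 2025}}{2} = - \frac{\sqrt{-75949}}{2} = - \frac{i \sqrt{75949}}{2} \approx - 137.79 i$)
$Q = 222300$ ($Q = 2925 \cdot 76 = 222300$)
$r + Q = - \frac{i \sqrt{75949}}{2} + 222300 = 222300 - \frac{i \sqrt{75949}}{2}$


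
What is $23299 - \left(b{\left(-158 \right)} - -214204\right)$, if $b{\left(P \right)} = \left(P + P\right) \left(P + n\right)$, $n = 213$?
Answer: $-173525$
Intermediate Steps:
$b{\left(P \right)} = 2 P \left(213 + P\right)$ ($b{\left(P \right)} = \left(P + P\right) \left(P + 213\right) = 2 P \left(213 + P\right)$)
$23299 - \left(b{\left(-158 \right)} - -214204\right) = 23299 - \left(2 \left(-158\right) \left(213 - 158\right) - -214204\right) = 23299 - \left(2 \left(-158\right) 55 + 214204\right) = 23299 - \left(-17380 + 214204\right) = 23299 - 196824 = -173525$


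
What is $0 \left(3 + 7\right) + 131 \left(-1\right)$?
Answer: $-131$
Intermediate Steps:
$0 \left(3 + 7\right) + 131 \left(-1\right) = 0 \cdot 10 - 131 = 0 - 131 = -131$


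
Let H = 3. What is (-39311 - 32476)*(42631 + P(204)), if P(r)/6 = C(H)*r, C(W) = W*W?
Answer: -3851157189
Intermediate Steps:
C(W) = W²
P(r) = 54*r (P(r) = 6*(3²*r) = 6*(9*r) = 54*r)
(-39311 - 32476)*(42631 + P(204)) = (-39311 - 32476)*(42631 + 54*204) = -71787*(42631 + 11016) = -71787*53647 = -3851157189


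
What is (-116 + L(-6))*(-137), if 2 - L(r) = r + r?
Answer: 13974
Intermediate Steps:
L(r) = 2 - 2*r (L(r) = 2 - (r + r) = 2 - 2*r)
(-116 + L(-6))*(-137) = (-116 + (2 - 2*(-6)))*(-137) = (-116 + (2 + 12))*(-137) = (-116 + 14)*(-137) = -102*(-137) = 13974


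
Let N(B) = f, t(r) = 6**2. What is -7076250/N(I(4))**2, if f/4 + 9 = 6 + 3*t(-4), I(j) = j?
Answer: -15725/392 ≈ -40.115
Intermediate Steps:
t(r) = 36
f = 420 (f = -36 + 4*(6 + 3*36) = -36 + 4*(6 + 108) = -36 + 4*114 = -36 + 456 = 420)
N(B) = 420
-7076250/N(I(4))**2 = -7076250/(420**2) = -7076250/176400 = -7076250*1/176400 = -15725/392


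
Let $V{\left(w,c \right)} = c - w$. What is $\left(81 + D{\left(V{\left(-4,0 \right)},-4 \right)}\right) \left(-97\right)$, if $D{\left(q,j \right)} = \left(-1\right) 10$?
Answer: $-6887$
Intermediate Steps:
$D{\left(q,j \right)} = -10$
$\left(81 + D{\left(V{\left(-4,0 \right)},-4 \right)}\right) \left(-97\right) = \left(81 - 10\right) \left(-97\right) = 71 \left(-97\right) = -6887$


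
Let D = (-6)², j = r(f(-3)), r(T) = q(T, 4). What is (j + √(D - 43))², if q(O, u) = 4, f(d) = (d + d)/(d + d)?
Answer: (4 + I*√7)² ≈ 9.0 + 21.166*I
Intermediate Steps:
f(d) = 1 (f(d) = (2*d)/((2*d)) = (2*d)*(1/(2*d)) = 1)
r(T) = 4
j = 4
D = 36
(j + √(D - 43))² = (4 + √(36 - 43))² = (4 + √(-7))² = (4 + I*√7)²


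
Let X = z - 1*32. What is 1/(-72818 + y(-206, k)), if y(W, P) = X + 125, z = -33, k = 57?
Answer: -1/72758 ≈ -1.3744e-5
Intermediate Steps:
X = -65 (X = -33 - 1*32 = -33 - 32 = -65)
y(W, P) = 60 (y(W, P) = -65 + 125 = 60)
1/(-72818 + y(-206, k)) = 1/(-72818 + 60) = 1/(-72758) = -1/72758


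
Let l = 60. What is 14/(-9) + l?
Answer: 526/9 ≈ 58.444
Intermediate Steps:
14/(-9) + l = 14/(-9) + 60 = 14*(-1/9) + 60 = -14/9 + 60 = 526/9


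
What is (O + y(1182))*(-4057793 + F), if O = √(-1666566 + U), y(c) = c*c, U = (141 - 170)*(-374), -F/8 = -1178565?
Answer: 7503571589148 + 10741454*I*√413930 ≈ 7.5036e+12 + 6.9108e+9*I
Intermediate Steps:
F = 9428520 (F = -8*(-1178565) = 9428520)
U = 10846 (U = -29*(-374) = 10846)
y(c) = c²
O = 2*I*√413930 (O = √(-1666566 + 10846) = √(-1655720) = 2*I*√413930 ≈ 1286.7*I)
(O + y(1182))*(-4057793 + F) = (2*I*√413930 + 1182²)*(-4057793 + 9428520) = (2*I*√413930 + 1397124)*5370727 = (1397124 + 2*I*√413930)*5370727 = 7503571589148 + 10741454*I*√413930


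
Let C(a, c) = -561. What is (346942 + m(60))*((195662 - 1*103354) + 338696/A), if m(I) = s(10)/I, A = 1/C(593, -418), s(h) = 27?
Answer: -329449868408413/5 ≈ -6.5890e+13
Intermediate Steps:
A = -1/561 (A = 1/(-561) = -1/561 ≈ -0.0017825)
m(I) = 27/I
(346942 + m(60))*((195662 - 1*103354) + 338696/A) = (346942 + 27/60)*((195662 - 1*103354) + 338696/(-1/561)) = (346942 + 27*(1/60))*((195662 - 103354) + 338696*(-561)) = (346942 + 9/20)*(92308 - 190008456) = (6938849/20)*(-189916148) = -329449868408413/5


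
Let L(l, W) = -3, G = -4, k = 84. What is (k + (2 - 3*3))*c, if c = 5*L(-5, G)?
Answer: -1155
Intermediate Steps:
c = -15 (c = 5*(-3) = -15)
(k + (2 - 3*3))*c = (84 + (2 - 3*3))*(-15) = (84 + (2 - 9))*(-15) = (84 - 7)*(-15) = 77*(-15) = -1155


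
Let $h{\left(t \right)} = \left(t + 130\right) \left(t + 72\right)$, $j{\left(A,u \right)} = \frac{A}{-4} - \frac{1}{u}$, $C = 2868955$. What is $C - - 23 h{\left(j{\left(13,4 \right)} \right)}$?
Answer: $\frac{12273023}{4} \approx 3.0683 \cdot 10^{6}$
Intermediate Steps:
$j{\left(A,u \right)} = - \frac{1}{u} - \frac{A}{4}$ ($j{\left(A,u \right)} = A \left(- \frac{1}{4}\right) - \frac{1}{u} = - \frac{A}{4} - \frac{1}{u} = - \frac{1}{u} - \frac{A}{4}$)
$h{\left(t \right)} = \left(72 + t\right) \left(130 + t\right)$ ($h{\left(t \right)} = \left(130 + t\right) \left(72 + t\right) = \left(72 + t\right) \left(130 + t\right)$)
$C - - 23 h{\left(j{\left(13,4 \right)} \right)} = 2868955 - - 23 \left(9360 + \left(- \frac{1}{4} - \frac{13}{4}\right)^{2} + 202 \left(- \frac{1}{4} - \frac{13}{4}\right)\right) = 2868955 - - 23 \left(9360 + \left(- \frac{7}{2}\right)^{2} + 202 \left(- \frac{7}{2}\right)\right) = 2868955 - - 23 \left(9360 + \frac{49}{4} - 707\right) = 2868955 - \left(-23\right) \frac{34661}{4} = 2868955 - - \frac{797203}{4} = 2868955 + \frac{797203}{4} = \frac{12273023}{4}$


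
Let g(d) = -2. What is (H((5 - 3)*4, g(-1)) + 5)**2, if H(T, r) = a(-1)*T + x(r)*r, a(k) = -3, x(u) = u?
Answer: 225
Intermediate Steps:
H(T, r) = r**2 - 3*T (H(T, r) = -3*T + r*r = -3*T + r**2 = r**2 - 3*T)
(H((5 - 3)*4, g(-1)) + 5)**2 = (((-2)**2 - 3*(5 - 3)*4) + 5)**2 = ((4 - 6*4) + 5)**2 = ((4 - 3*8) + 5)**2 = ((4 - 24) + 5)**2 = (-20 + 5)**2 = (-15)**2 = 225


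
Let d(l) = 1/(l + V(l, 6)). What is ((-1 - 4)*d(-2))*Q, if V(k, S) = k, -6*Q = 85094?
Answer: -212735/12 ≈ -17728.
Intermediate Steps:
Q = -42547/3 (Q = -1/6*85094 = -42547/3 ≈ -14182.)
d(l) = 1/(2*l) (d(l) = 1/(l + l) = 1/(2*l))
((-1 - 4)*d(-2))*Q = ((-1 - 4)*((1/2)/(-2)))*(-42547/3) = -5*(-1)/(2*2)*(-42547/3) = -5*(-1/4)*(-42547/3) = (5/4)*(-42547/3) = -212735/12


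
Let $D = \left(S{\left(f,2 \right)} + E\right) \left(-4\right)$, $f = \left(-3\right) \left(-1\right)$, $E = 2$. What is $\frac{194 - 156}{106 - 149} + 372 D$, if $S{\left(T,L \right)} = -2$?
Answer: $- \frac{38}{43} \approx -0.88372$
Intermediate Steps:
$f = 3$
$D = 0$ ($D = \left(-2 + 2\right) \left(-4\right) = 0 \left(-4\right) = 0$)
$\frac{194 - 156}{106 - 149} + 372 D = \frac{194 - 156}{106 - 149} + 372 \cdot 0 = \frac{38}{-43} + 0 = 38 \left(- \frac{1}{43}\right) + 0 = - \frac{38}{43} + 0 = - \frac{38}{43}$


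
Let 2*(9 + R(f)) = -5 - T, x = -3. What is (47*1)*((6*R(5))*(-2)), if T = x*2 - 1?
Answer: 4512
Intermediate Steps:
T = -7 (T = -3*2 - 1 = -6 - 1 = -7)
R(f) = -8 (R(f) = -9 + (-5 - 1*(-7))/2 = -9 + (-5 + 7)/2 = -9 + (½)*2 = -9 + 1 = -8)
(47*1)*((6*R(5))*(-2)) = (47*1)*((6*(-8))*(-2)) = 47*(-48*(-2)) = 47*96 = 4512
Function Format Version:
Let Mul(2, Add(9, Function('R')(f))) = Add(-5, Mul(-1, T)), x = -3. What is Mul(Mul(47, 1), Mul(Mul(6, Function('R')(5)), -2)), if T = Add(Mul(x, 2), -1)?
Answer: 4512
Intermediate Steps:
T = -7 (T = Add(Mul(-3, 2), -1) = Add(-6, -1) = -7)
Function('R')(f) = -8 (Function('R')(f) = Add(-9, Mul(Rational(1, 2), Add(-5, Mul(-1, -7)))) = Add(-9, Mul(Rational(1, 2), Add(-5, 7))) = Add(-9, Mul(Rational(1, 2), 2)) = Add(-9, 1) = -8)
Mul(Mul(47, 1), Mul(Mul(6, Function('R')(5)), -2)) = Mul(Mul(47, 1), Mul(Mul(6, -8), -2)) = Mul(47, Mul(-48, -2)) = Mul(47, 96) = 4512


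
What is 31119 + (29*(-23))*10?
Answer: 24449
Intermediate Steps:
31119 + (29*(-23))*10 = 31119 - 667*10 = 31119 - 6670 = 24449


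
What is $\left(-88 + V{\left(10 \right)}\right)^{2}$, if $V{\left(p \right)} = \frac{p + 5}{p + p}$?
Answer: $\frac{121801}{16} \approx 7612.6$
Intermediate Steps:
$V{\left(p \right)} = \frac{5 + p}{2 p}$
$\left(-88 + V{\left(10 \right)}\right)^{2} = \left(-88 + \frac{5 + 10}{2 \cdot 10}\right)^{2} = \left(-88 + \frac{1}{2} \cdot \frac{1}{10} \cdot 15\right)^{2} = \left(-88 + \frac{3}{4}\right)^{2} = \left(- \frac{349}{4}\right)^{2} = \frac{121801}{16}$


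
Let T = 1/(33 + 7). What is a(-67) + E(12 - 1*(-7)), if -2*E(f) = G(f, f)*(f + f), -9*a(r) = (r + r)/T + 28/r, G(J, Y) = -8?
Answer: 150268/201 ≈ 747.60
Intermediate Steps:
T = 1/40 ≈ 0.025000
a(r) = -80*r/9 - 28/(9*r) (a(r) = -((r + r)/(1/40) + 28/r)/9 = -((2*r)*40 + 28/r)/9 = -(80*r + 28/r)/9 = -(28/r + 80*r)/9 = -80*r/9 - 28/(9*r))
E(f) = 8*f (E(f) = -(-4)*(f + f) = -(-4)*2*f = -(-8)*f = 8*f)
a(-67) + E(12 - 1*(-7)) = (4/9)*(-7 - 20*(-67)²)/(-67) + 8*(12 - 1*(-7)) = (4/9)*(-1/67)*(-7 - 20*4489) + 8*(12 + 7) = (4/9)*(-1/67)*(-7 - 89780) + 8*19 = (4/9)*(-1/67)*(-89787) + 152 = 119716/201 + 152 = 150268/201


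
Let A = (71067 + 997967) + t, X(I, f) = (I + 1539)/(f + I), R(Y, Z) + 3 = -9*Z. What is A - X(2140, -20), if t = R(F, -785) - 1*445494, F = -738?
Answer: 1336872561/2120 ≈ 6.3060e+5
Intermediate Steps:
R(Y, Z) = -3 - 9*Z
X(I, f) = (1539 + I)/(I + f)
t = -438432 (t = (-3 - 9*(-785)) - 1*445494 = (-3 + 7065) - 445494 = 7062 - 445494 = -438432)
A = 630602 (A = (71067 + 997967) - 438432 = 1069034 - 438432 = 630602)
A - X(2140, -20) = 630602 - (1539 + 2140)/(2140 - 20) = 630602 - 3679/2120 = 1336872561/2120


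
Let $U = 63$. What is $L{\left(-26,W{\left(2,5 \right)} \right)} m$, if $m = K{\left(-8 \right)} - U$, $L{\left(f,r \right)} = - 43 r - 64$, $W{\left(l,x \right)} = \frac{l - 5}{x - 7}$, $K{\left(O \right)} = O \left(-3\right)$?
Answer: $\frac{10023}{2} \approx 5011.5$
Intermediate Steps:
$K{\left(O \right)} = - 3 O$
$W{\left(l,x \right)} = \frac{-5 + l}{-7 + x}$
$L{\left(f,r \right)} = -64 - 43 r$
$m = -39$ ($m = \left(-3\right) \left(-8\right) - 63 = 24 - 63 = -39$)
$L{\left(-26,W{\left(2,5 \right)} \right)} m = \left(-64 - 43 \frac{-5 + 2}{-7 + 5}\right) \left(-39\right) = \left(-64 - 43 \frac{1}{-2} \left(-3\right)\right) \left(-39\right) = \left(-64 - 43 \left(\left(- \frac{1}{2}\right) \left(-3\right)\right)\right) \left(-39\right) = \left(-64 - \frac{129}{2}\right) \left(-39\right) = \left(- \frac{257}{2}\right) \left(-39\right) = \frac{10023}{2}$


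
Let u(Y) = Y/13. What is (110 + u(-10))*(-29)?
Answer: -41180/13 ≈ -3167.7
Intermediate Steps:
u(Y) = Y/13 (u(Y) = Y*(1/13) = Y/13)
(110 + u(-10))*(-29) = (110 + (1/13)*(-10))*(-29) = (110 - 10/13)*(-29) = (1420/13)*(-29) = -41180/13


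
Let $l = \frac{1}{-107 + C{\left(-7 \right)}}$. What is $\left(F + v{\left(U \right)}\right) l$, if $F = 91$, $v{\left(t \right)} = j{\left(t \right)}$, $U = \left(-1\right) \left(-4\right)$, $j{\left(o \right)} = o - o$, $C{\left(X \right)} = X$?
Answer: $- \frac{91}{114} \approx -0.79825$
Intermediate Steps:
$j{\left(o \right)} = 0$
$U = 4$
$v{\left(t \right)} = 0$
$l = - \frac{1}{114}$ ($l = \frac{1}{-107 - 7} = \frac{1}{-114} = - \frac{1}{114} \approx -0.0087719$)
$\left(F + v{\left(U \right)}\right) l = \left(91 + 0\right) \left(- \frac{1}{114}\right) = 91 \left(- \frac{1}{114}\right) = - \frac{91}{114}$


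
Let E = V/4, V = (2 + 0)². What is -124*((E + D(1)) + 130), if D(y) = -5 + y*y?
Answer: -15748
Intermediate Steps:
V = 4 (V = 2² = 4)
E = 1 (E = 4/4 = 4*(¼) = 1)
D(y) = -5 + y²
-124*((E + D(1)) + 130) = -124*((1 + (-5 + 1²)) + 130) = -124*((1 + (-5 + 1)) + 130) = -124*((1 - 4) + 130) = -124*(-3 + 130) = -124*127 = -15748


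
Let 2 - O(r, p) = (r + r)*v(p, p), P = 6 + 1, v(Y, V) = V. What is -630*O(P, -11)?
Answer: -98280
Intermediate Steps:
P = 7
O(r, p) = 2 - 2*p*r (O(r, p) = 2 - (r + r)*p = 2 - 2*r*p = 2 - 2*p*r)
-630*O(P, -11) = -630*(2 - 2*(-11)*7) = -630*(2 + 154) = -630*156 = -98280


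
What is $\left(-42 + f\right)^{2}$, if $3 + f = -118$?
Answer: $26569$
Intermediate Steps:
$f = -121$ ($f = -3 - 118 = -121$)
$\left(-42 + f\right)^{2} = \left(-42 - 121\right)^{2} = \left(-163\right)^{2} = 26569$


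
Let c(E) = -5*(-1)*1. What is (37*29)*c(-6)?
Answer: 5365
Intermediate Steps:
c(E) = 5 (c(E) = 5*1 = 5)
(37*29)*c(-6) = (37*29)*5 = 1073*5 = 5365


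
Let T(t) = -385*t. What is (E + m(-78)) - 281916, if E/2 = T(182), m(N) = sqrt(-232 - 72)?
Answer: -422056 + 4*I*sqrt(19) ≈ -4.2206e+5 + 17.436*I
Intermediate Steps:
m(N) = 4*I*sqrt(19) (m(N) = sqrt(-304) = 4*I*sqrt(19))
E = -140140 (E = 2*(-385*182) = 2*(-70070) = -140140)
(E + m(-78)) - 281916 = (-140140 + 4*I*sqrt(19)) - 281916 = -422056 + 4*I*sqrt(19)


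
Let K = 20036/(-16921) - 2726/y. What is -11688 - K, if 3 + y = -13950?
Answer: -2759288321882/236098713 ≈ -11687.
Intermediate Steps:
y = -13953 (y = -3 - 13950 = -13953)
K = -233435662/236098713 (K = 20036/(-16921) - 2726/(-13953) = 20036*(-1/16921) - 2726*(-1/13953) = -20036/16921 + 2726/13953 = -233435662/236098713 ≈ -0.98872)
-11688 - K = -11688 - 1*(-233435662/236098713) = -11688 + 233435662/236098713 = -2759288321882/236098713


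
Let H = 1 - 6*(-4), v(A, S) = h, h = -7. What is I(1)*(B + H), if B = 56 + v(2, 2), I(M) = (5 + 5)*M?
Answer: 740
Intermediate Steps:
I(M) = 10*M
v(A, S) = -7
H = 25 (H = 1 + 24 = 25)
B = 49 (B = 56 - 7 = 49)
I(1)*(B + H) = (10*1)*(49 + 25) = 10*74 = 740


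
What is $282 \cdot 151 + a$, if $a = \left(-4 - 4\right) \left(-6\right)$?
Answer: $42630$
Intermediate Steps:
$a = 48$ ($a = \left(-8\right) \left(-6\right) = 48$)
$282 \cdot 151 + a = 282 \cdot 151 + 48 = 42582 + 48 = 42630$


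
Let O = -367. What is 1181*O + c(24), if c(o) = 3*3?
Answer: -433418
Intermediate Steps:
c(o) = 9
1181*O + c(24) = 1181*(-367) + 9 = -433427 + 9 = -433418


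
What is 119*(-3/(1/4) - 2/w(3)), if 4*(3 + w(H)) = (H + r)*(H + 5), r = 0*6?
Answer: -4522/3 ≈ -1507.3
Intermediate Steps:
r = 0
w(H) = -3 + H*(5 + H)/4 (w(H) = -3 + ((H + 0)*(H + 5))/4 = -3 + (H*(5 + H))/4 = -3 + H*(5 + H)/4)
119*(-3/(1/4) - 2/w(3)) = 119*(-3/(1/4) - 2/(-3 + (1/4)*3**2 + (5/4)*3)) = 119*(-3/1/4 - 2/(-3 + (1/4)*9 + 15/4)) = 119*(-3*4 - 2/(-3 + 9/4 + 15/4)) = 119*(-12 - 2/3) = 119*(-38/3) = -4522/3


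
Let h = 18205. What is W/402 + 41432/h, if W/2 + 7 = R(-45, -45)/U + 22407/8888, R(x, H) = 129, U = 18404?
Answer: 712952498857/316360227480 ≈ 2.2536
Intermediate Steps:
W = -386627/43228 (W = -14 + 2*(129/18404 + 22407/8888) = -14 + 2*(129*(1/18404) + 22407*(1/8888)) = -14 + 2*(3/428 + 2037/808) = -14 + 2*(218565/86456) = -14 + 218565/43228 = -386627/43228 ≈ -8.9439)
W/402 + 41432/h = -386627/43228/402 + 41432/18205 = -386627/43228*1/402 + 41432*(1/18205) = -386627/17377656 + 41432/18205 = 712952498857/316360227480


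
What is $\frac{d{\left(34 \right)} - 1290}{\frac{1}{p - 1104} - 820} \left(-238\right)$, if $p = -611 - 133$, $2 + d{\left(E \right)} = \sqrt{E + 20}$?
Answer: $- \frac{568252608}{1515361} + \frac{1319472 \sqrt{6}}{1515361} \approx -372.86$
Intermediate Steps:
$d{\left(E \right)} = -2 + \sqrt{20 + E}$ ($d{\left(E \right)} = -2 + \sqrt{E + 20} = -2 + \sqrt{20 + E}$)
$p = -744$
$\frac{d{\left(34 \right)} - 1290}{\frac{1}{p - 1104} - 820} \left(-238\right) = \frac{\left(-2 + \sqrt{20 + 34}\right) - 1290}{\frac{1}{-744 - 1104} - 820} \left(-238\right) = \frac{\left(-2 + \sqrt{54}\right) - 1290}{\frac{1}{-1848} - 820} \left(-238\right) = \frac{\left(-2 + 3 \sqrt{6}\right) - 1290}{- \frac{1}{1848} - 820} \left(-238\right) = \frac{-1292 + 3 \sqrt{6}}{- \frac{1515361}{1848}} \left(-238\right) = \left(-1292 + 3 \sqrt{6}\right) \left(- \frac{1848}{1515361}\right) \left(-238\right) = \left(\frac{2387616}{1515361} - \frac{5544 \sqrt{6}}{1515361}\right) \left(-238\right) = - \frac{568252608}{1515361} + \frac{1319472 \sqrt{6}}{1515361}$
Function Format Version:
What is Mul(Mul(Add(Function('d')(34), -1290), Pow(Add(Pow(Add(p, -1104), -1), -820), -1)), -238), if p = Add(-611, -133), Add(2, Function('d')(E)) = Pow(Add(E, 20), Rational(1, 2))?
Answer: Add(Rational(-568252608, 1515361), Mul(Rational(1319472, 1515361), Pow(6, Rational(1, 2)))) ≈ -372.86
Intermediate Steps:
Function('d')(E) = Add(-2, Pow(Add(20, E), Rational(1, 2))) (Function('d')(E) = Add(-2, Pow(Add(E, 20), Rational(1, 2))) = Add(-2, Pow(Add(20, E), Rational(1, 2))))
p = -744
Mul(Mul(Add(Function('d')(34), -1290), Pow(Add(Pow(Add(p, -1104), -1), -820), -1)), -238) = Mul(Mul(Add(Add(-2, Pow(Add(20, 34), Rational(1, 2))), -1290), Pow(Add(Pow(Add(-744, -1104), -1), -820), -1)), -238) = Mul(Mul(Add(Add(-2, Pow(54, Rational(1, 2))), -1290), Pow(Add(Pow(-1848, -1), -820), -1)), -238) = Mul(Mul(Add(Add(-2, Mul(3, Pow(6, Rational(1, 2)))), -1290), Pow(Add(Rational(-1, 1848), -820), -1)), -238) = Mul(Mul(Add(-1292, Mul(3, Pow(6, Rational(1, 2)))), Pow(Rational(-1515361, 1848), -1)), -238) = Mul(Mul(Add(-1292, Mul(3, Pow(6, Rational(1, 2)))), Rational(-1848, 1515361)), -238) = Mul(Add(Rational(2387616, 1515361), Mul(Rational(-5544, 1515361), Pow(6, Rational(1, 2)))), -238) = Add(Rational(-568252608, 1515361), Mul(Rational(1319472, 1515361), Pow(6, Rational(1, 2))))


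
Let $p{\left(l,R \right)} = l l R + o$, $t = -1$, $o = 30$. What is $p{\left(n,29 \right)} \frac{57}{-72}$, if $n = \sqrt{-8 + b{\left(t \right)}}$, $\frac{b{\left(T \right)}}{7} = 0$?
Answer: $\frac{1919}{12} \approx 159.92$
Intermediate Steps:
$b{\left(T \right)} = 0$ ($b{\left(T \right)} = 7 \cdot 0 = 0$)
$n = 2 i \sqrt{2}$ ($n = \sqrt{-8 + 0} = \sqrt{-8} = 2 i \sqrt{2} \approx 2.8284 i$)
$p{\left(l,R \right)} = 30 + R l^{2}$ ($p{\left(l,R \right)} = l l R + 30 = l^{2} R + 30 = R l^{2} + 30 = 30 + R l^{2}$)
$p{\left(n,29 \right)} \frac{57}{-72} = \left(30 + 29 \left(2 i \sqrt{2}\right)^{2}\right) \frac{57}{-72} = \left(30 + 29 \left(-8\right)\right) 57 \left(- \frac{1}{72}\right) = \left(30 - 232\right) \left(- \frac{19}{24}\right) = \left(-202\right) \left(- \frac{19}{24}\right) = \frac{1919}{12}$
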